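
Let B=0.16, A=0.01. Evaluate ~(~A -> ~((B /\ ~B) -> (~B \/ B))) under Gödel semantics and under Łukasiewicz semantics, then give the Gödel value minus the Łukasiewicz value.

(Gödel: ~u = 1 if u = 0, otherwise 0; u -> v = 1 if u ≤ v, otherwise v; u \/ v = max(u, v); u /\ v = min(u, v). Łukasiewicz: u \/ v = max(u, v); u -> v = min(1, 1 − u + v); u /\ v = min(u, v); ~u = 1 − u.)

Gödel evaluation:
  ~A: Gödel ¬ of 0.01 = 0 (operand ≠ 0)
  ~B: Gödel ¬ of 0.16 = 0 (operand ≠ 0)
  (B /\ ~B) = min(0.16, 0) = 0
  ~B: Gödel ¬ of 0.16 = 0 (operand ≠ 0)
  (~B \/ B) = max(0, 0.16) = 0.16
  ((B /\ ~B) -> (~B \/ B)): 0 ≤ 0.16, so result = 1
  ~((B /\ ~B) -> (~B \/ B)): Gödel ¬ of 1 = 0 (operand ≠ 0)
  (~A -> ~((B /\ ~B) -> (~B \/ B))): 0 ≤ 0, so result = 1
  ~(~A -> ~((B /\ ~B) -> (~B \/ B))): Gödel ¬ of 1 = 0 (operand ≠ 0)
  Gödel value = 0
Łukasiewicz evaluation:
  ~A: Łukasiewicz ¬ gives 1 − 0.01 = 0.99
  ~B: Łukasiewicz ¬ gives 1 − 0.16 = 0.84
  (B /\ ~B) = min(0.16, 0.84) = 0.16
  ~B: Łukasiewicz ¬ gives 1 − 0.16 = 0.84
  (~B \/ B) = max(0.84, 0.16) = 0.84
  ((B /\ ~B) -> (~B \/ B)): min(1, 1 − 0.16 + 0.84) = 1
  ~((B /\ ~B) -> (~B \/ B)): Łukasiewicz ¬ gives 1 − 1 = 0
  (~A -> ~((B /\ ~B) -> (~B \/ B))): min(1, 1 − 0.99 + 0) = 0.01
  ~(~A -> ~((B /\ ~B) -> (~B \/ B))): Łukasiewicz ¬ gives 1 − 0.01 = 0.99
  Łukasiewicz value = 0.99
Difference: 0 − 0.99 = -0.99

-0.99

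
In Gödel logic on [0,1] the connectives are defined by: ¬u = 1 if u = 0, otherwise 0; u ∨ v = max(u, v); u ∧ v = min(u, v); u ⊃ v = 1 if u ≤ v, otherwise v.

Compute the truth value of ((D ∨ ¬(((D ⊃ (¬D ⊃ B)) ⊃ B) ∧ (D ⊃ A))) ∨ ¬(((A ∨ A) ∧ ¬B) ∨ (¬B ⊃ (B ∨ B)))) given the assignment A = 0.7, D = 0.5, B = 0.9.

0.50

¬D: Gödel ¬ of 0.5 = 0 (operand ≠ 0)
(¬D ⊃ B): 0 ≤ 0.9, so result = 1
(D ⊃ (¬D ⊃ B)): 0.5 ≤ 1, so result = 1
((D ⊃ (¬D ⊃ B)) ⊃ B): 1 > 0.9, so result = 0.9
(D ⊃ A): 0.5 ≤ 0.7, so result = 1
(((D ⊃ (¬D ⊃ B)) ⊃ B) ∧ (D ⊃ A)) = min(0.9, 1) = 0.9
¬(((D ⊃ (¬D ⊃ B)) ⊃ B) ∧ (D ⊃ A)): Gödel ¬ of 0.9 = 0 (operand ≠ 0)
(D ∨ ¬(((D ⊃ (¬D ⊃ B)) ⊃ B) ∧ (D ⊃ A))) = max(0.5, 0) = 0.5
(A ∨ A) = max(0.7, 0.7) = 0.7
¬B: Gödel ¬ of 0.9 = 0 (operand ≠ 0)
((A ∨ A) ∧ ¬B) = min(0.7, 0) = 0
¬B: Gödel ¬ of 0.9 = 0 (operand ≠ 0)
(B ∨ B) = max(0.9, 0.9) = 0.9
(¬B ⊃ (B ∨ B)): 0 ≤ 0.9, so result = 1
(((A ∨ A) ∧ ¬B) ∨ (¬B ⊃ (B ∨ B))) = max(0, 1) = 1
¬(((A ∨ A) ∧ ¬B) ∨ (¬B ⊃ (B ∨ B))): Gödel ¬ of 1 = 0 (operand ≠ 0)
((D ∨ ¬(((D ⊃ (¬D ⊃ B)) ⊃ B) ∧ (D ⊃ A))) ∨ ¬(((A ∨ A) ∧ ¬B) ∨ (¬B ⊃ (B ∨ B)))) = max(0.5, 0) = 0.5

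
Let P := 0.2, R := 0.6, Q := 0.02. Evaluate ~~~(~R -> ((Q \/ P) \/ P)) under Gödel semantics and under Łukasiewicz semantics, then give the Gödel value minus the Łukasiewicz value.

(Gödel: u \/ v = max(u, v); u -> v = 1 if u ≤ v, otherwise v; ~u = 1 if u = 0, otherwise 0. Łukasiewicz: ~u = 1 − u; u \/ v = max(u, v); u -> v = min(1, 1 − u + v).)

-0.20

Gödel evaluation:
  ~R: Gödel ¬ of 0.6 = 0 (operand ≠ 0)
  (Q \/ P) = max(0.02, 0.2) = 0.2
  ((Q \/ P) \/ P) = max(0.2, 0.2) = 0.2
  (~R -> ((Q \/ P) \/ P)): 0 ≤ 0.2, so result = 1
  ~(~R -> ((Q \/ P) \/ P)): Gödel ¬ of 1 = 0 (operand ≠ 0)
  ~~(~R -> ((Q \/ P) \/ P)): Gödel ¬ of 0 = 1 (operand is 0)
  ~~~(~R -> ((Q \/ P) \/ P)): Gödel ¬ of 1 = 0 (operand ≠ 0)
  Gödel value = 0
Łukasiewicz evaluation:
  ~R: Łukasiewicz ¬ gives 1 − 0.6 = 0.4
  (Q \/ P) = max(0.02, 0.2) = 0.2
  ((Q \/ P) \/ P) = max(0.2, 0.2) = 0.2
  (~R -> ((Q \/ P) \/ P)): min(1, 1 − 0.4 + 0.2) = 0.8
  ~(~R -> ((Q \/ P) \/ P)): Łukasiewicz ¬ gives 1 − 0.8 = 0.2
  ~~(~R -> ((Q \/ P) \/ P)): Łukasiewicz ¬ gives 1 − 0.2 = 0.8
  ~~~(~R -> ((Q \/ P) \/ P)): Łukasiewicz ¬ gives 1 − 0.8 = 0.2
  Łukasiewicz value = 0.2
Difference: 0 − 0.2 = -0.20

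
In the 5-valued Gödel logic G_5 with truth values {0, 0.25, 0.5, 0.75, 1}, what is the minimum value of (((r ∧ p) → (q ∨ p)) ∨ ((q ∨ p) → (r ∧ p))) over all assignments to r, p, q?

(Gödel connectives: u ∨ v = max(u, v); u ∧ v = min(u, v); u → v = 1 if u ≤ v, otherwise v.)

Every assignment gives 1. For instance at r = 0, p = 0, q = 0:
  (r ∧ p) = min(0, 0) = 0
  (q ∨ p) = max(0, 0) = 0
  ((r ∧ p) → (q ∨ p)): 0 ≤ 0, so result = 1
  (q ∨ p) = max(0, 0) = 0
  (r ∧ p) = min(0, 0) = 0
  ((q ∨ p) → (r ∧ p)): 0 ≤ 0, so result = 1
  (((r ∧ p) → (q ∨ p)) ∨ ((q ∨ p) → (r ∧ p))) = max(1, 1) = 1
All 125 assignments give value 1 — the formula is a G_5-tautology.

1.00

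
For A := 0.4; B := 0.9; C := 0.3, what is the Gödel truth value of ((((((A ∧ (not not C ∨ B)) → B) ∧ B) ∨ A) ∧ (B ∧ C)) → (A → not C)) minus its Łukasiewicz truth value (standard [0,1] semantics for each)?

-1.00

Gödel evaluation:
  not C: Gödel ¬ of 0.3 = 0 (operand ≠ 0)
  not not C: Gödel ¬ of 0 = 1 (operand is 0)
  (not not C ∨ B) = max(1, 0.9) = 1
  (A ∧ (not not C ∨ B)) = min(0.4, 1) = 0.4
  ((A ∧ (not not C ∨ B)) → B): 0.4 ≤ 0.9, so result = 1
  (((A ∧ (not not C ∨ B)) → B) ∧ B) = min(1, 0.9) = 0.9
  ((((A ∧ (not not C ∨ B)) → B) ∧ B) ∨ A) = max(0.9, 0.4) = 0.9
  (B ∧ C) = min(0.9, 0.3) = 0.3
  (((((A ∧ (not not C ∨ B)) → B) ∧ B) ∨ A) ∧ (B ∧ C)) = min(0.9, 0.3) = 0.3
  not C: Gödel ¬ of 0.3 = 0 (operand ≠ 0)
  (A → not C): 0.4 > 0, so result = 0
  ((((((A ∧ (not not C ∨ B)) → B) ∧ B) ∨ A) ∧ (B ∧ C)) → (A → not C)): 0.3 > 0, so result = 0
  Gödel value = 0
Łukasiewicz evaluation:
  not C: Łukasiewicz ¬ gives 1 − 0.3 = 0.7
  not not C: Łukasiewicz ¬ gives 1 − 0.7 = 0.3
  (not not C ∨ B) = max(0.3, 0.9) = 0.9
  (A ∧ (not not C ∨ B)) = min(0.4, 0.9) = 0.4
  ((A ∧ (not not C ∨ B)) → B): min(1, 1 − 0.4 + 0.9) = 1
  (((A ∧ (not not C ∨ B)) → B) ∧ B) = min(1, 0.9) = 0.9
  ((((A ∧ (not not C ∨ B)) → B) ∧ B) ∨ A) = max(0.9, 0.4) = 0.9
  (B ∧ C) = min(0.9, 0.3) = 0.3
  (((((A ∧ (not not C ∨ B)) → B) ∧ B) ∨ A) ∧ (B ∧ C)) = min(0.9, 0.3) = 0.3
  not C: Łukasiewicz ¬ gives 1 − 0.3 = 0.7
  (A → not C): min(1, 1 − 0.4 + 0.7) = 1
  ((((((A ∧ (not not C ∨ B)) → B) ∧ B) ∨ A) ∧ (B ∧ C)) → (A → not C)): min(1, 1 − 0.3 + 1) = 1
  Łukasiewicz value = 1
Difference: 0 − 1 = -1.00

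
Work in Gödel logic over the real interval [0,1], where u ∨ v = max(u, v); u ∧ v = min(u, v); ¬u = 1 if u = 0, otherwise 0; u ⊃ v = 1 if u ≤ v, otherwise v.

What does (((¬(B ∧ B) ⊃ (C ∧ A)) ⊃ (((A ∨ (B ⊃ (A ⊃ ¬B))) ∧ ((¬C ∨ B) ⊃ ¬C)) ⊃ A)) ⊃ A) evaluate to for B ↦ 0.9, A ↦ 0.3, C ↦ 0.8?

(B ∧ B) = min(0.9, 0.9) = 0.9
¬(B ∧ B): Gödel ¬ of 0.9 = 0 (operand ≠ 0)
(C ∧ A) = min(0.8, 0.3) = 0.3
(¬(B ∧ B) ⊃ (C ∧ A)): 0 ≤ 0.3, so result = 1
¬B: Gödel ¬ of 0.9 = 0 (operand ≠ 0)
(A ⊃ ¬B): 0.3 > 0, so result = 0
(B ⊃ (A ⊃ ¬B)): 0.9 > 0, so result = 0
(A ∨ (B ⊃ (A ⊃ ¬B))) = max(0.3, 0) = 0.3
¬C: Gödel ¬ of 0.8 = 0 (operand ≠ 0)
(¬C ∨ B) = max(0, 0.9) = 0.9
¬C: Gödel ¬ of 0.8 = 0 (operand ≠ 0)
((¬C ∨ B) ⊃ ¬C): 0.9 > 0, so result = 0
((A ∨ (B ⊃ (A ⊃ ¬B))) ∧ ((¬C ∨ B) ⊃ ¬C)) = min(0.3, 0) = 0
(((A ∨ (B ⊃ (A ⊃ ¬B))) ∧ ((¬C ∨ B) ⊃ ¬C)) ⊃ A): 0 ≤ 0.3, so result = 1
((¬(B ∧ B) ⊃ (C ∧ A)) ⊃ (((A ∨ (B ⊃ (A ⊃ ¬B))) ∧ ((¬C ∨ B) ⊃ ¬C)) ⊃ A)): 1 ≤ 1, so result = 1
(((¬(B ∧ B) ⊃ (C ∧ A)) ⊃ (((A ∨ (B ⊃ (A ⊃ ¬B))) ∧ ((¬C ∨ B) ⊃ ¬C)) ⊃ A)) ⊃ A): 1 > 0.3, so result = 0.3

0.30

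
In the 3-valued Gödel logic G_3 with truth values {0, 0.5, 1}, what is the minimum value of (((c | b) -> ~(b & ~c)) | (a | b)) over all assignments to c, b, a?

The minimum is attained at c = 0, b = 0.5, a = 0:
  (c | b) = max(0, 0.5) = 0.5
  ~c: Gödel ¬ of 0 = 1 (operand is 0)
  (b & ~c) = min(0.5, 1) = 0.5
  ~(b & ~c): Gödel ¬ of 0.5 = 0 (operand ≠ 0)
  ((c | b) -> ~(b & ~c)): 0.5 > 0, so result = 0
  (a | b) = max(0, 0.5) = 0.5
  (((c | b) -> ~(b & ~c)) | (a | b)) = max(0, 0.5) = 0.5
Checking all 27 assignments confirms none give a value below 0.50.

0.50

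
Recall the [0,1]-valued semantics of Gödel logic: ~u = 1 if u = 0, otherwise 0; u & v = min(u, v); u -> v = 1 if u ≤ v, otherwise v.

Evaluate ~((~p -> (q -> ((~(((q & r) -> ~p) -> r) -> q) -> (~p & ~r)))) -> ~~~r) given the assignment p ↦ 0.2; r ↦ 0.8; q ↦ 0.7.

1.00

~p: Gödel ¬ of 0.2 = 0 (operand ≠ 0)
(q & r) = min(0.7, 0.8) = 0.7
~p: Gödel ¬ of 0.2 = 0 (operand ≠ 0)
((q & r) -> ~p): 0.7 > 0, so result = 0
(((q & r) -> ~p) -> r): 0 ≤ 0.8, so result = 1
~(((q & r) -> ~p) -> r): Gödel ¬ of 1 = 0 (operand ≠ 0)
(~(((q & r) -> ~p) -> r) -> q): 0 ≤ 0.7, so result = 1
~p: Gödel ¬ of 0.2 = 0 (operand ≠ 0)
~r: Gödel ¬ of 0.8 = 0 (operand ≠ 0)
(~p & ~r) = min(0, 0) = 0
((~(((q & r) -> ~p) -> r) -> q) -> (~p & ~r)): 1 > 0, so result = 0
(q -> ((~(((q & r) -> ~p) -> r) -> q) -> (~p & ~r))): 0.7 > 0, so result = 0
(~p -> (q -> ((~(((q & r) -> ~p) -> r) -> q) -> (~p & ~r)))): 0 ≤ 0, so result = 1
~r: Gödel ¬ of 0.8 = 0 (operand ≠ 0)
~~r: Gödel ¬ of 0 = 1 (operand is 0)
~~~r: Gödel ¬ of 1 = 0 (operand ≠ 0)
((~p -> (q -> ((~(((q & r) -> ~p) -> r) -> q) -> (~p & ~r)))) -> ~~~r): 1 > 0, so result = 0
~((~p -> (q -> ((~(((q & r) -> ~p) -> r) -> q) -> (~p & ~r)))) -> ~~~r): Gödel ¬ of 0 = 1 (operand is 0)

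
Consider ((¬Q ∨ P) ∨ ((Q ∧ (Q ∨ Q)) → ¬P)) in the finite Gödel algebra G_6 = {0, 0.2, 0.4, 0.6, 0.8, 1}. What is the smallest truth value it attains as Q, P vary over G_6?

The minimum is attained at Q = 0.2, P = 0.2:
  ¬Q: Gödel ¬ of 0.2 = 0 (operand ≠ 0)
  (¬Q ∨ P) = max(0, 0.2) = 0.2
  (Q ∨ Q) = max(0.2, 0.2) = 0.2
  (Q ∧ (Q ∨ Q)) = min(0.2, 0.2) = 0.2
  ¬P: Gödel ¬ of 0.2 = 0 (operand ≠ 0)
  ((Q ∧ (Q ∨ Q)) → ¬P): 0.2 > 0, so result = 0
  ((¬Q ∨ P) ∨ ((Q ∧ (Q ∨ Q)) → ¬P)) = max(0.2, 0) = 0.2
Checking all 36 assignments confirms none give a value below 0.20.

0.20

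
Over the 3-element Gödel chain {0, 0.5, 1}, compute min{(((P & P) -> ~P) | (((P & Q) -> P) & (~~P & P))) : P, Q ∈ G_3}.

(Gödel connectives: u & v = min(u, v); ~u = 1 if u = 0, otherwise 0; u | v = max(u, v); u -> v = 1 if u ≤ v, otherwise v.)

The minimum is attained at P = 0.5, Q = 0:
  (P & P) = min(0.5, 0.5) = 0.5
  ~P: Gödel ¬ of 0.5 = 0 (operand ≠ 0)
  ((P & P) -> ~P): 0.5 > 0, so result = 0
  (P & Q) = min(0.5, 0) = 0
  ((P & Q) -> P): 0 ≤ 0.5, so result = 1
  ~P: Gödel ¬ of 0.5 = 0 (operand ≠ 0)
  ~~P: Gödel ¬ of 0 = 1 (operand is 0)
  (~~P & P) = min(1, 0.5) = 0.5
  (((P & Q) -> P) & (~~P & P)) = min(1, 0.5) = 0.5
  (((P & P) -> ~P) | (((P & Q) -> P) & (~~P & P))) = max(0, 0.5) = 0.5
Checking all 9 assignments confirms none give a value below 0.50.

0.50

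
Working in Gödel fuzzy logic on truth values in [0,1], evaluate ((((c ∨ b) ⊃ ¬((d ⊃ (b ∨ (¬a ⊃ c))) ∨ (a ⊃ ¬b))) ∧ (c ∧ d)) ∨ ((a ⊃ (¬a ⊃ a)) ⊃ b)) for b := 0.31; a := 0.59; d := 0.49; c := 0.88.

0.31

(c ∨ b) = max(0.88, 0.31) = 0.88
¬a: Gödel ¬ of 0.59 = 0 (operand ≠ 0)
(¬a ⊃ c): 0 ≤ 0.88, so result = 1
(b ∨ (¬a ⊃ c)) = max(0.31, 1) = 1
(d ⊃ (b ∨ (¬a ⊃ c))): 0.49 ≤ 1, so result = 1
¬b: Gödel ¬ of 0.31 = 0 (operand ≠ 0)
(a ⊃ ¬b): 0.59 > 0, so result = 0
((d ⊃ (b ∨ (¬a ⊃ c))) ∨ (a ⊃ ¬b)) = max(1, 0) = 1
¬((d ⊃ (b ∨ (¬a ⊃ c))) ∨ (a ⊃ ¬b)): Gödel ¬ of 1 = 0 (operand ≠ 0)
((c ∨ b) ⊃ ¬((d ⊃ (b ∨ (¬a ⊃ c))) ∨ (a ⊃ ¬b))): 0.88 > 0, so result = 0
(c ∧ d) = min(0.88, 0.49) = 0.49
(((c ∨ b) ⊃ ¬((d ⊃ (b ∨ (¬a ⊃ c))) ∨ (a ⊃ ¬b))) ∧ (c ∧ d)) = min(0, 0.49) = 0
¬a: Gödel ¬ of 0.59 = 0 (operand ≠ 0)
(¬a ⊃ a): 0 ≤ 0.59, so result = 1
(a ⊃ (¬a ⊃ a)): 0.59 ≤ 1, so result = 1
((a ⊃ (¬a ⊃ a)) ⊃ b): 1 > 0.31, so result = 0.31
((((c ∨ b) ⊃ ¬((d ⊃ (b ∨ (¬a ⊃ c))) ∨ (a ⊃ ¬b))) ∧ (c ∧ d)) ∨ ((a ⊃ (¬a ⊃ a)) ⊃ b)) = max(0, 0.31) = 0.31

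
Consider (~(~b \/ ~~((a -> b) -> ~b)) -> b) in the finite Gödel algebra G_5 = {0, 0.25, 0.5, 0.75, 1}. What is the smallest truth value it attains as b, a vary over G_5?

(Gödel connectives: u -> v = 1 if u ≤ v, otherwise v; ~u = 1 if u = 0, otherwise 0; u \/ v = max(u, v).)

0.25

The minimum is attained at b = 0.25, a = 0:
  ~b: Gödel ¬ of 0.25 = 0 (operand ≠ 0)
  (a -> b): 0 ≤ 0.25, so result = 1
  ~b: Gödel ¬ of 0.25 = 0 (operand ≠ 0)
  ((a -> b) -> ~b): 1 > 0, so result = 0
  ~((a -> b) -> ~b): Gödel ¬ of 0 = 1 (operand is 0)
  ~~((a -> b) -> ~b): Gödel ¬ of 1 = 0 (operand ≠ 0)
  (~b \/ ~~((a -> b) -> ~b)) = max(0, 0) = 0
  ~(~b \/ ~~((a -> b) -> ~b)): Gödel ¬ of 0 = 1 (operand is 0)
  (~(~b \/ ~~((a -> b) -> ~b)) -> b): 1 > 0.25, so result = 0.25
Checking all 25 assignments confirms none give a value below 0.25.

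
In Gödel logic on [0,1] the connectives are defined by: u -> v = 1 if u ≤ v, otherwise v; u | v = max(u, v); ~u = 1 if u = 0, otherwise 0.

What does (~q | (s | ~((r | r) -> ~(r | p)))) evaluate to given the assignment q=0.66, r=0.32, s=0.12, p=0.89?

~q: Gödel ¬ of 0.66 = 0 (operand ≠ 0)
(r | r) = max(0.32, 0.32) = 0.32
(r | p) = max(0.32, 0.89) = 0.89
~(r | p): Gödel ¬ of 0.89 = 0 (operand ≠ 0)
((r | r) -> ~(r | p)): 0.32 > 0, so result = 0
~((r | r) -> ~(r | p)): Gödel ¬ of 0 = 1 (operand is 0)
(s | ~((r | r) -> ~(r | p))) = max(0.12, 1) = 1
(~q | (s | ~((r | r) -> ~(r | p)))) = max(0, 1) = 1

1.00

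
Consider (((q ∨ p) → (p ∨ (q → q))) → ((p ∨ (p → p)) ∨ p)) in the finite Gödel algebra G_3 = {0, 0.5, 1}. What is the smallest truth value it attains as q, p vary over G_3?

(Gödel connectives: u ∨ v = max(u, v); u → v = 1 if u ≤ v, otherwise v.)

1.00

Every assignment gives 1. For instance at q = 0, p = 0:
  (q ∨ p) = max(0, 0) = 0
  (q → q): 0 ≤ 0, so result = 1
  (p ∨ (q → q)) = max(0, 1) = 1
  ((q ∨ p) → (p ∨ (q → q))): 0 ≤ 1, so result = 1
  (p → p): 0 ≤ 0, so result = 1
  (p ∨ (p → p)) = max(0, 1) = 1
  ((p ∨ (p → p)) ∨ p) = max(1, 0) = 1
  (((q ∨ p) → (p ∨ (q → q))) → ((p ∨ (p → p)) ∨ p)): 1 ≤ 1, so result = 1
All 9 assignments give value 1 — the formula is a G_3-tautology.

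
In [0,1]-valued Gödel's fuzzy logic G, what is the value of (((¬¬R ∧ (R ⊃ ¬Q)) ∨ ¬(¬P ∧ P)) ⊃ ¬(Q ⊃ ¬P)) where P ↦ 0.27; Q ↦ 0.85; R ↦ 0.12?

1.00

¬R: Gödel ¬ of 0.12 = 0 (operand ≠ 0)
¬¬R: Gödel ¬ of 0 = 1 (operand is 0)
¬Q: Gödel ¬ of 0.85 = 0 (operand ≠ 0)
(R ⊃ ¬Q): 0.12 > 0, so result = 0
(¬¬R ∧ (R ⊃ ¬Q)) = min(1, 0) = 0
¬P: Gödel ¬ of 0.27 = 0 (operand ≠ 0)
(¬P ∧ P) = min(0, 0.27) = 0
¬(¬P ∧ P): Gödel ¬ of 0 = 1 (operand is 0)
((¬¬R ∧ (R ⊃ ¬Q)) ∨ ¬(¬P ∧ P)) = max(0, 1) = 1
¬P: Gödel ¬ of 0.27 = 0 (operand ≠ 0)
(Q ⊃ ¬P): 0.85 > 0, so result = 0
¬(Q ⊃ ¬P): Gödel ¬ of 0 = 1 (operand is 0)
(((¬¬R ∧ (R ⊃ ¬Q)) ∨ ¬(¬P ∧ P)) ⊃ ¬(Q ⊃ ¬P)): 1 ≤ 1, so result = 1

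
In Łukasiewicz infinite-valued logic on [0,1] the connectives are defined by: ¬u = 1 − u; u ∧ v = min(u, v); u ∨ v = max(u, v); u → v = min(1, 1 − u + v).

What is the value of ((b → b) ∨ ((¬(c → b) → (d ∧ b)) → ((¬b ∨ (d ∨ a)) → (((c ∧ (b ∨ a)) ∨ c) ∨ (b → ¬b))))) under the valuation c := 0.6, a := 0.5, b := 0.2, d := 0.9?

1.00

(b → b): min(1, 1 − 0.2 + 0.2) = 1
(c → b): min(1, 1 − 0.6 + 0.2) = 0.6
¬(c → b): Łukasiewicz ¬ gives 1 − 0.6 = 0.4
(d ∧ b) = min(0.9, 0.2) = 0.2
(¬(c → b) → (d ∧ b)): min(1, 1 − 0.4 + 0.2) = 0.8
¬b: Łukasiewicz ¬ gives 1 − 0.2 = 0.8
(d ∨ a) = max(0.9, 0.5) = 0.9
(¬b ∨ (d ∨ a)) = max(0.8, 0.9) = 0.9
(b ∨ a) = max(0.2, 0.5) = 0.5
(c ∧ (b ∨ a)) = min(0.6, 0.5) = 0.5
((c ∧ (b ∨ a)) ∨ c) = max(0.5, 0.6) = 0.6
¬b: Łukasiewicz ¬ gives 1 − 0.2 = 0.8
(b → ¬b): min(1, 1 − 0.2 + 0.8) = 1
(((c ∧ (b ∨ a)) ∨ c) ∨ (b → ¬b)) = max(0.6, 1) = 1
((¬b ∨ (d ∨ a)) → (((c ∧ (b ∨ a)) ∨ c) ∨ (b → ¬b))): min(1, 1 − 0.9 + 1) = 1
((¬(c → b) → (d ∧ b)) → ((¬b ∨ (d ∨ a)) → (((c ∧ (b ∨ a)) ∨ c) ∨ (b → ¬b)))): min(1, 1 − 0.8 + 1) = 1
((b → b) ∨ ((¬(c → b) → (d ∧ b)) → ((¬b ∨ (d ∨ a)) → (((c ∧ (b ∨ a)) ∨ c) ∨ (b → ¬b))))) = max(1, 1) = 1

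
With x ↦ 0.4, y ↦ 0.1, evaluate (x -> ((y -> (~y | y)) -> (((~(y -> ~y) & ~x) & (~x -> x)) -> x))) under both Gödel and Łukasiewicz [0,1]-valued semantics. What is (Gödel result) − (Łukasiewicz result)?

0.00

Gödel evaluation:
  ~y: Gödel ¬ of 0.1 = 0 (operand ≠ 0)
  (~y | y) = max(0, 0.1) = 0.1
  (y -> (~y | y)): 0.1 ≤ 0.1, so result = 1
  ~y: Gödel ¬ of 0.1 = 0 (operand ≠ 0)
  (y -> ~y): 0.1 > 0, so result = 0
  ~(y -> ~y): Gödel ¬ of 0 = 1 (operand is 0)
  ~x: Gödel ¬ of 0.4 = 0 (operand ≠ 0)
  (~(y -> ~y) & ~x) = min(1, 0) = 0
  ~x: Gödel ¬ of 0.4 = 0 (operand ≠ 0)
  (~x -> x): 0 ≤ 0.4, so result = 1
  ((~(y -> ~y) & ~x) & (~x -> x)) = min(0, 1) = 0
  (((~(y -> ~y) & ~x) & (~x -> x)) -> x): 0 ≤ 0.4, so result = 1
  ((y -> (~y | y)) -> (((~(y -> ~y) & ~x) & (~x -> x)) -> x)): 1 ≤ 1, so result = 1
  (x -> ((y -> (~y | y)) -> (((~(y -> ~y) & ~x) & (~x -> x)) -> x))): 0.4 ≤ 1, so result = 1
  Gödel value = 1
Łukasiewicz evaluation:
  ~y: Łukasiewicz ¬ gives 1 − 0.1 = 0.9
  (~y | y) = max(0.9, 0.1) = 0.9
  (y -> (~y | y)): min(1, 1 − 0.1 + 0.9) = 1
  ~y: Łukasiewicz ¬ gives 1 − 0.1 = 0.9
  (y -> ~y): min(1, 1 − 0.1 + 0.9) = 1
  ~(y -> ~y): Łukasiewicz ¬ gives 1 − 1 = 0
  ~x: Łukasiewicz ¬ gives 1 − 0.4 = 0.6
  (~(y -> ~y) & ~x) = min(0, 0.6) = 0
  ~x: Łukasiewicz ¬ gives 1 − 0.4 = 0.6
  (~x -> x): min(1, 1 − 0.6 + 0.4) = 0.8
  ((~(y -> ~y) & ~x) & (~x -> x)) = min(0, 0.8) = 0
  (((~(y -> ~y) & ~x) & (~x -> x)) -> x): min(1, 1 − 0 + 0.4) = 1
  ((y -> (~y | y)) -> (((~(y -> ~y) & ~x) & (~x -> x)) -> x)): min(1, 1 − 1 + 1) = 1
  (x -> ((y -> (~y | y)) -> (((~(y -> ~y) & ~x) & (~x -> x)) -> x))): min(1, 1 − 0.4 + 1) = 1
  Łukasiewicz value = 1
Difference: 1 − 1 = 0.00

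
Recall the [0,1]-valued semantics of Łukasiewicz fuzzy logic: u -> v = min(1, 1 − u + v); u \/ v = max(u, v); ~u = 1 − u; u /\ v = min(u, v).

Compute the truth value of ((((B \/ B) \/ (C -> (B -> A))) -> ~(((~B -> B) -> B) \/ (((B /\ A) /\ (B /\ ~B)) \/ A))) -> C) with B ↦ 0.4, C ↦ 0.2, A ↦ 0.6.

0.80

(B \/ B) = max(0.4, 0.4) = 0.4
(B -> A): min(1, 1 − 0.4 + 0.6) = 1
(C -> (B -> A)): min(1, 1 − 0.2 + 1) = 1
((B \/ B) \/ (C -> (B -> A))) = max(0.4, 1) = 1
~B: Łukasiewicz ¬ gives 1 − 0.4 = 0.6
(~B -> B): min(1, 1 − 0.6 + 0.4) = 0.8
((~B -> B) -> B): min(1, 1 − 0.8 + 0.4) = 0.6
(B /\ A) = min(0.4, 0.6) = 0.4
~B: Łukasiewicz ¬ gives 1 − 0.4 = 0.6
(B /\ ~B) = min(0.4, 0.6) = 0.4
((B /\ A) /\ (B /\ ~B)) = min(0.4, 0.4) = 0.4
(((B /\ A) /\ (B /\ ~B)) \/ A) = max(0.4, 0.6) = 0.6
(((~B -> B) -> B) \/ (((B /\ A) /\ (B /\ ~B)) \/ A)) = max(0.6, 0.6) = 0.6
~(((~B -> B) -> B) \/ (((B /\ A) /\ (B /\ ~B)) \/ A)): Łukasiewicz ¬ gives 1 − 0.6 = 0.4
(((B \/ B) \/ (C -> (B -> A))) -> ~(((~B -> B) -> B) \/ (((B /\ A) /\ (B /\ ~B)) \/ A))): min(1, 1 − 1 + 0.4) = 0.4
((((B \/ B) \/ (C -> (B -> A))) -> ~(((~B -> B) -> B) \/ (((B /\ A) /\ (B /\ ~B)) \/ A))) -> C): min(1, 1 − 0.4 + 0.2) = 0.8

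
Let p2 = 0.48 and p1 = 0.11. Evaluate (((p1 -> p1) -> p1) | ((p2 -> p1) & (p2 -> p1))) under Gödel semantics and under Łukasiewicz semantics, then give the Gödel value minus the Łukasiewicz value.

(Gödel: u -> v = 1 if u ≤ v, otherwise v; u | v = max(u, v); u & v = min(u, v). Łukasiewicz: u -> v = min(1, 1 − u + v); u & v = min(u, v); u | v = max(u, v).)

-0.52

Gödel evaluation:
  (p1 -> p1): 0.11 ≤ 0.11, so result = 1
  ((p1 -> p1) -> p1): 1 > 0.11, so result = 0.11
  (p2 -> p1): 0.48 > 0.11, so result = 0.11
  (p2 -> p1): 0.48 > 0.11, so result = 0.11
  ((p2 -> p1) & (p2 -> p1)) = min(0.11, 0.11) = 0.11
  (((p1 -> p1) -> p1) | ((p2 -> p1) & (p2 -> p1))) = max(0.11, 0.11) = 0.11
  Gödel value = 0.11
Łukasiewicz evaluation:
  (p1 -> p1): min(1, 1 − 0.11 + 0.11) = 1
  ((p1 -> p1) -> p1): min(1, 1 − 1 + 0.11) = 0.11
  (p2 -> p1): min(1, 1 − 0.48 + 0.11) = 0.63
  (p2 -> p1): min(1, 1 − 0.48 + 0.11) = 0.63
  ((p2 -> p1) & (p2 -> p1)) = min(0.63, 0.63) = 0.63
  (((p1 -> p1) -> p1) | ((p2 -> p1) & (p2 -> p1))) = max(0.11, 0.63) = 0.63
  Łukasiewicz value = 0.63
Difference: 0.11 − 0.63 = -0.52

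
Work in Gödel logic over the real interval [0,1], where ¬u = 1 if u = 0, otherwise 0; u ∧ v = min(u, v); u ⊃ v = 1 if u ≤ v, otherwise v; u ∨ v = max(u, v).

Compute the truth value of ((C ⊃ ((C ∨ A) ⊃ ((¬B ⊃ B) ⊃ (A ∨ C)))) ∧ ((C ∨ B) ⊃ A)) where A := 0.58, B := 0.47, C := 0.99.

(C ∨ A) = max(0.99, 0.58) = 0.99
¬B: Gödel ¬ of 0.47 = 0 (operand ≠ 0)
(¬B ⊃ B): 0 ≤ 0.47, so result = 1
(A ∨ C) = max(0.58, 0.99) = 0.99
((¬B ⊃ B) ⊃ (A ∨ C)): 1 > 0.99, so result = 0.99
((C ∨ A) ⊃ ((¬B ⊃ B) ⊃ (A ∨ C))): 0.99 ≤ 0.99, so result = 1
(C ⊃ ((C ∨ A) ⊃ ((¬B ⊃ B) ⊃ (A ∨ C)))): 0.99 ≤ 1, so result = 1
(C ∨ B) = max(0.99, 0.47) = 0.99
((C ∨ B) ⊃ A): 0.99 > 0.58, so result = 0.58
((C ⊃ ((C ∨ A) ⊃ ((¬B ⊃ B) ⊃ (A ∨ C)))) ∧ ((C ∨ B) ⊃ A)) = min(1, 0.58) = 0.58

0.58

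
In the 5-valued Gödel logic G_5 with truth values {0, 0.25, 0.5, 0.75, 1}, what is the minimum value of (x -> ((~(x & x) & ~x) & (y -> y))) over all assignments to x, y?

The minimum is attained at x = 0.25, y = 0:
  (x & x) = min(0.25, 0.25) = 0.25
  ~(x & x): Gödel ¬ of 0.25 = 0 (operand ≠ 0)
  ~x: Gödel ¬ of 0.25 = 0 (operand ≠ 0)
  (~(x & x) & ~x) = min(0, 0) = 0
  (y -> y): 0 ≤ 0, so result = 1
  ((~(x & x) & ~x) & (y -> y)) = min(0, 1) = 0
  (x -> ((~(x & x) & ~x) & (y -> y))): 0.25 > 0, so result = 0
Checking all 25 assignments confirms none give a value below 0.00.

0.00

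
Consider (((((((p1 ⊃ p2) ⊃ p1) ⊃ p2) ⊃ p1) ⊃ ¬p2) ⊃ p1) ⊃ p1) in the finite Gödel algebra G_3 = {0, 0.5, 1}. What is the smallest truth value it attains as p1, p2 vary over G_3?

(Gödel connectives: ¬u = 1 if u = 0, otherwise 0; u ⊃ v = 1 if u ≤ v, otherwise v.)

0.50

The minimum is attained at p1 = 0.5, p2 = 0.5:
  (p1 ⊃ p2): 0.5 ≤ 0.5, so result = 1
  ((p1 ⊃ p2) ⊃ p1): 1 > 0.5, so result = 0.5
  (((p1 ⊃ p2) ⊃ p1) ⊃ p2): 0.5 ≤ 0.5, so result = 1
  ((((p1 ⊃ p2) ⊃ p1) ⊃ p2) ⊃ p1): 1 > 0.5, so result = 0.5
  ¬p2: Gödel ¬ of 0.5 = 0 (operand ≠ 0)
  (((((p1 ⊃ p2) ⊃ p1) ⊃ p2) ⊃ p1) ⊃ ¬p2): 0.5 > 0, so result = 0
  ((((((p1 ⊃ p2) ⊃ p1) ⊃ p2) ⊃ p1) ⊃ ¬p2) ⊃ p1): 0 ≤ 0.5, so result = 1
  (((((((p1 ⊃ p2) ⊃ p1) ⊃ p2) ⊃ p1) ⊃ ¬p2) ⊃ p1) ⊃ p1): 1 > 0.5, so result = 0.5
Checking all 9 assignments confirms none give a value below 0.50.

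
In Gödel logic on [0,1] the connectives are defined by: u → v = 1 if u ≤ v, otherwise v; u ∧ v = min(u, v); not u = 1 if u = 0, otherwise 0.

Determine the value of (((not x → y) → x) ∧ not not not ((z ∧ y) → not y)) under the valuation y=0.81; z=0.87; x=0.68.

not x: Gödel ¬ of 0.68 = 0 (operand ≠ 0)
(not x → y): 0 ≤ 0.81, so result = 1
((not x → y) → x): 1 > 0.68, so result = 0.68
(z ∧ y) = min(0.87, 0.81) = 0.81
not y: Gödel ¬ of 0.81 = 0 (operand ≠ 0)
((z ∧ y) → not y): 0.81 > 0, so result = 0
not ((z ∧ y) → not y): Gödel ¬ of 0 = 1 (operand is 0)
not not ((z ∧ y) → not y): Gödel ¬ of 1 = 0 (operand ≠ 0)
not not not ((z ∧ y) → not y): Gödel ¬ of 0 = 1 (operand is 0)
(((not x → y) → x) ∧ not not not ((z ∧ y) → not y)) = min(0.68, 1) = 0.68

0.68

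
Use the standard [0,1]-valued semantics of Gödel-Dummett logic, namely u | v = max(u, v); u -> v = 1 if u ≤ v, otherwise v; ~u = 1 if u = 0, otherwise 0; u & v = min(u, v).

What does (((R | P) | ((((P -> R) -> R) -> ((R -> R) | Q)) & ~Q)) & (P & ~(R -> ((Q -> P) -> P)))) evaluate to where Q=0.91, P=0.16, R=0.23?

(R | P) = max(0.23, 0.16) = 0.23
(P -> R): 0.16 ≤ 0.23, so result = 1
((P -> R) -> R): 1 > 0.23, so result = 0.23
(R -> R): 0.23 ≤ 0.23, so result = 1
((R -> R) | Q) = max(1, 0.91) = 1
(((P -> R) -> R) -> ((R -> R) | Q)): 0.23 ≤ 1, so result = 1
~Q: Gödel ¬ of 0.91 = 0 (operand ≠ 0)
((((P -> R) -> R) -> ((R -> R) | Q)) & ~Q) = min(1, 0) = 0
((R | P) | ((((P -> R) -> R) -> ((R -> R) | Q)) & ~Q)) = max(0.23, 0) = 0.23
(Q -> P): 0.91 > 0.16, so result = 0.16
((Q -> P) -> P): 0.16 ≤ 0.16, so result = 1
(R -> ((Q -> P) -> P)): 0.23 ≤ 1, so result = 1
~(R -> ((Q -> P) -> P)): Gödel ¬ of 1 = 0 (operand ≠ 0)
(P & ~(R -> ((Q -> P) -> P))) = min(0.16, 0) = 0
(((R | P) | ((((P -> R) -> R) -> ((R -> R) | Q)) & ~Q)) & (P & ~(R -> ((Q -> P) -> P)))) = min(0.23, 0) = 0

0.00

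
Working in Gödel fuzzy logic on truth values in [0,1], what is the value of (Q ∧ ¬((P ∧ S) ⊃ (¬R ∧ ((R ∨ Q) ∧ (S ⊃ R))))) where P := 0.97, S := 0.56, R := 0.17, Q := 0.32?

0.32

(P ∧ S) = min(0.97, 0.56) = 0.56
¬R: Gödel ¬ of 0.17 = 0 (operand ≠ 0)
(R ∨ Q) = max(0.17, 0.32) = 0.32
(S ⊃ R): 0.56 > 0.17, so result = 0.17
((R ∨ Q) ∧ (S ⊃ R)) = min(0.32, 0.17) = 0.17
(¬R ∧ ((R ∨ Q) ∧ (S ⊃ R))) = min(0, 0.17) = 0
((P ∧ S) ⊃ (¬R ∧ ((R ∨ Q) ∧ (S ⊃ R)))): 0.56 > 0, so result = 0
¬((P ∧ S) ⊃ (¬R ∧ ((R ∨ Q) ∧ (S ⊃ R)))): Gödel ¬ of 0 = 1 (operand is 0)
(Q ∧ ¬((P ∧ S) ⊃ (¬R ∧ ((R ∨ Q) ∧ (S ⊃ R))))) = min(0.32, 1) = 0.32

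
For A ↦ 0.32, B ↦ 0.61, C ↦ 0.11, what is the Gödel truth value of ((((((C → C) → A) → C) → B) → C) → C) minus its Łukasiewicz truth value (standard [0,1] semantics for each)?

0.18

Gödel evaluation:
  (C → C): 0.11 ≤ 0.11, so result = 1
  ((C → C) → A): 1 > 0.32, so result = 0.32
  (((C → C) → A) → C): 0.32 > 0.11, so result = 0.11
  ((((C → C) → A) → C) → B): 0.11 ≤ 0.61, so result = 1
  (((((C → C) → A) → C) → B) → C): 1 > 0.11, so result = 0.11
  ((((((C → C) → A) → C) → B) → C) → C): 0.11 ≤ 0.11, so result = 1
  Gödel value = 1
Łukasiewicz evaluation:
  (C → C): min(1, 1 − 0.11 + 0.11) = 1
  ((C → C) → A): min(1, 1 − 1 + 0.32) = 0.32
  (((C → C) → A) → C): min(1, 1 − 0.32 + 0.11) = 0.79
  ((((C → C) → A) → C) → B): min(1, 1 − 0.79 + 0.61) = 0.82
  (((((C → C) → A) → C) → B) → C): min(1, 1 − 0.82 + 0.11) = 0.29
  ((((((C → C) → A) → C) → B) → C) → C): min(1, 1 − 0.29 + 0.11) = 0.82
  Łukasiewicz value = 0.82
Difference: 1 − 0.82 = 0.18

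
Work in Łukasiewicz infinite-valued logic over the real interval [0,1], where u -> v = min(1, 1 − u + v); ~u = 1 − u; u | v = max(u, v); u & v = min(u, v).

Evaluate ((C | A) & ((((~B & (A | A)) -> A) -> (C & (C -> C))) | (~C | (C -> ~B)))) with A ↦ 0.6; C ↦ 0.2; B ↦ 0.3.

(C | A) = max(0.2, 0.6) = 0.6
~B: Łukasiewicz ¬ gives 1 − 0.3 = 0.7
(A | A) = max(0.6, 0.6) = 0.6
(~B & (A | A)) = min(0.7, 0.6) = 0.6
((~B & (A | A)) -> A): min(1, 1 − 0.6 + 0.6) = 1
(C -> C): min(1, 1 − 0.2 + 0.2) = 1
(C & (C -> C)) = min(0.2, 1) = 0.2
(((~B & (A | A)) -> A) -> (C & (C -> C))): min(1, 1 − 1 + 0.2) = 0.2
~C: Łukasiewicz ¬ gives 1 − 0.2 = 0.8
~B: Łukasiewicz ¬ gives 1 − 0.3 = 0.7
(C -> ~B): min(1, 1 − 0.2 + 0.7) = 1
(~C | (C -> ~B)) = max(0.8, 1) = 1
((((~B & (A | A)) -> A) -> (C & (C -> C))) | (~C | (C -> ~B))) = max(0.2, 1) = 1
((C | A) & ((((~B & (A | A)) -> A) -> (C & (C -> C))) | (~C | (C -> ~B)))) = min(0.6, 1) = 0.6

0.60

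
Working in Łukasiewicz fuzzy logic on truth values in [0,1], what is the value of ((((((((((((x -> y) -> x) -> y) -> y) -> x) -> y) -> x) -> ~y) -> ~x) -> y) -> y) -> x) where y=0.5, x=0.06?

(x -> y): min(1, 1 − 0.06 + 0.5) = 1
((x -> y) -> x): min(1, 1 − 1 + 0.06) = 0.06
(((x -> y) -> x) -> y): min(1, 1 − 0.06 + 0.5) = 1
((((x -> y) -> x) -> y) -> y): min(1, 1 − 1 + 0.5) = 0.5
(((((x -> y) -> x) -> y) -> y) -> x): min(1, 1 − 0.5 + 0.06) = 0.56
((((((x -> y) -> x) -> y) -> y) -> x) -> y): min(1, 1 − 0.56 + 0.5) = 0.94
(((((((x -> y) -> x) -> y) -> y) -> x) -> y) -> x): min(1, 1 − 0.94 + 0.06) = 0.12
~y: Łukasiewicz ¬ gives 1 − 0.5 = 0.5
((((((((x -> y) -> x) -> y) -> y) -> x) -> y) -> x) -> ~y): min(1, 1 − 0.12 + 0.5) = 1
~x: Łukasiewicz ¬ gives 1 − 0.06 = 0.94
(((((((((x -> y) -> x) -> y) -> y) -> x) -> y) -> x) -> ~y) -> ~x): min(1, 1 − 1 + 0.94) = 0.94
((((((((((x -> y) -> x) -> y) -> y) -> x) -> y) -> x) -> ~y) -> ~x) -> y): min(1, 1 − 0.94 + 0.5) = 0.56
(((((((((((x -> y) -> x) -> y) -> y) -> x) -> y) -> x) -> ~y) -> ~x) -> y) -> y): min(1, 1 − 0.56 + 0.5) = 0.94
((((((((((((x -> y) -> x) -> y) -> y) -> x) -> y) -> x) -> ~y) -> ~x) -> y) -> y) -> x): min(1, 1 − 0.94 + 0.06) = 0.12

0.12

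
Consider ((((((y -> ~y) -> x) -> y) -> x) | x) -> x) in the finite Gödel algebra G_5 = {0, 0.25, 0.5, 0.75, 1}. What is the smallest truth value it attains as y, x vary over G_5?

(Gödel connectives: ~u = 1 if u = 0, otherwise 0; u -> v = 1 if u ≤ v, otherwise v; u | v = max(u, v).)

0.25

The minimum is attained at y = 0, x = 0.25:
  ~y: Gödel ¬ of 0 = 1 (operand is 0)
  (y -> ~y): 0 ≤ 1, so result = 1
  ((y -> ~y) -> x): 1 > 0.25, so result = 0.25
  (((y -> ~y) -> x) -> y): 0.25 > 0, so result = 0
  ((((y -> ~y) -> x) -> y) -> x): 0 ≤ 0.25, so result = 1
  (((((y -> ~y) -> x) -> y) -> x) | x) = max(1, 0.25) = 1
  ((((((y -> ~y) -> x) -> y) -> x) | x) -> x): 1 > 0.25, so result = 0.25
Checking all 25 assignments confirms none give a value below 0.25.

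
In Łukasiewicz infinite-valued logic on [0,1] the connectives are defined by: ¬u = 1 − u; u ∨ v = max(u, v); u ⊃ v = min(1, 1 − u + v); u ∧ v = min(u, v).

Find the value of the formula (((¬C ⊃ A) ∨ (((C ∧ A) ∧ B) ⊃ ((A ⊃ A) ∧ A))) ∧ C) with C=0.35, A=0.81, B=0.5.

¬C: Łukasiewicz ¬ gives 1 − 0.35 = 0.65
(¬C ⊃ A): min(1, 1 − 0.65 + 0.81) = 1
(C ∧ A) = min(0.35, 0.81) = 0.35
((C ∧ A) ∧ B) = min(0.35, 0.5) = 0.35
(A ⊃ A): min(1, 1 − 0.81 + 0.81) = 1
((A ⊃ A) ∧ A) = min(1, 0.81) = 0.81
(((C ∧ A) ∧ B) ⊃ ((A ⊃ A) ∧ A)): min(1, 1 − 0.35 + 0.81) = 1
((¬C ⊃ A) ∨ (((C ∧ A) ∧ B) ⊃ ((A ⊃ A) ∧ A))) = max(1, 1) = 1
(((¬C ⊃ A) ∨ (((C ∧ A) ∧ B) ⊃ ((A ⊃ A) ∧ A))) ∧ C) = min(1, 0.35) = 0.35

0.35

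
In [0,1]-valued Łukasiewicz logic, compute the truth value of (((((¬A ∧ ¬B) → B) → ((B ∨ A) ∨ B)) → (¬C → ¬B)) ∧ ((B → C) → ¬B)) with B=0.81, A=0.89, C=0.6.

0.40

¬A: Łukasiewicz ¬ gives 1 − 0.89 = 0.11
¬B: Łukasiewicz ¬ gives 1 − 0.81 = 0.19
(¬A ∧ ¬B) = min(0.11, 0.19) = 0.11
((¬A ∧ ¬B) → B): min(1, 1 − 0.11 + 0.81) = 1
(B ∨ A) = max(0.81, 0.89) = 0.89
((B ∨ A) ∨ B) = max(0.89, 0.81) = 0.89
(((¬A ∧ ¬B) → B) → ((B ∨ A) ∨ B)): min(1, 1 − 1 + 0.89) = 0.89
¬C: Łukasiewicz ¬ gives 1 − 0.6 = 0.4
¬B: Łukasiewicz ¬ gives 1 − 0.81 = 0.19
(¬C → ¬B): min(1, 1 − 0.4 + 0.19) = 0.79
((((¬A ∧ ¬B) → B) → ((B ∨ A) ∨ B)) → (¬C → ¬B)): min(1, 1 − 0.89 + 0.79) = 0.9
(B → C): min(1, 1 − 0.81 + 0.6) = 0.79
¬B: Łukasiewicz ¬ gives 1 − 0.81 = 0.19
((B → C) → ¬B): min(1, 1 − 0.79 + 0.19) = 0.4
(((((¬A ∧ ¬B) → B) → ((B ∨ A) ∨ B)) → (¬C → ¬B)) ∧ ((B → C) → ¬B)) = min(0.9, 0.4) = 0.4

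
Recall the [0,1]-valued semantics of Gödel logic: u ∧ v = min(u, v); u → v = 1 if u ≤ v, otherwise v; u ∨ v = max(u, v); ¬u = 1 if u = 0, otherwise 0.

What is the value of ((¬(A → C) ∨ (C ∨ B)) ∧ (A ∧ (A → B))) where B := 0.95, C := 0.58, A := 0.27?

(A → C): 0.27 ≤ 0.58, so result = 1
¬(A → C): Gödel ¬ of 1 = 0 (operand ≠ 0)
(C ∨ B) = max(0.58, 0.95) = 0.95
(¬(A → C) ∨ (C ∨ B)) = max(0, 0.95) = 0.95
(A → B): 0.27 ≤ 0.95, so result = 1
(A ∧ (A → B)) = min(0.27, 1) = 0.27
((¬(A → C) ∨ (C ∨ B)) ∧ (A ∧ (A → B))) = min(0.95, 0.27) = 0.27

0.27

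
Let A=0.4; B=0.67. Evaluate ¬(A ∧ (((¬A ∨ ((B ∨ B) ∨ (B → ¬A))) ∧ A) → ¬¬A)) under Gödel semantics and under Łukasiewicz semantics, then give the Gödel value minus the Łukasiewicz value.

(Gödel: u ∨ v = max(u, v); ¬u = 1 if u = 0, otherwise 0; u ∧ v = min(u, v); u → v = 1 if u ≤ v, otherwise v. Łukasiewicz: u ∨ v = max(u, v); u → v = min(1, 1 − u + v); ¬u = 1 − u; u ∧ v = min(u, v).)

Gödel evaluation:
  ¬A: Gödel ¬ of 0.4 = 0 (operand ≠ 0)
  (B ∨ B) = max(0.67, 0.67) = 0.67
  ¬A: Gödel ¬ of 0.4 = 0 (operand ≠ 0)
  (B → ¬A): 0.67 > 0, so result = 0
  ((B ∨ B) ∨ (B → ¬A)) = max(0.67, 0) = 0.67
  (¬A ∨ ((B ∨ B) ∨ (B → ¬A))) = max(0, 0.67) = 0.67
  ((¬A ∨ ((B ∨ B) ∨ (B → ¬A))) ∧ A) = min(0.67, 0.4) = 0.4
  ¬A: Gödel ¬ of 0.4 = 0 (operand ≠ 0)
  ¬¬A: Gödel ¬ of 0 = 1 (operand is 0)
  (((¬A ∨ ((B ∨ B) ∨ (B → ¬A))) ∧ A) → ¬¬A): 0.4 ≤ 1, so result = 1
  (A ∧ (((¬A ∨ ((B ∨ B) ∨ (B → ¬A))) ∧ A) → ¬¬A)) = min(0.4, 1) = 0.4
  ¬(A ∧ (((¬A ∨ ((B ∨ B) ∨ (B → ¬A))) ∧ A) → ¬¬A)): Gödel ¬ of 0.4 = 0 (operand ≠ 0)
  Gödel value = 0
Łukasiewicz evaluation:
  ¬A: Łukasiewicz ¬ gives 1 − 0.4 = 0.6
  (B ∨ B) = max(0.67, 0.67) = 0.67
  ¬A: Łukasiewicz ¬ gives 1 − 0.4 = 0.6
  (B → ¬A): min(1, 1 − 0.67 + 0.6) = 0.93
  ((B ∨ B) ∨ (B → ¬A)) = max(0.67, 0.93) = 0.93
  (¬A ∨ ((B ∨ B) ∨ (B → ¬A))) = max(0.6, 0.93) = 0.93
  ((¬A ∨ ((B ∨ B) ∨ (B → ¬A))) ∧ A) = min(0.93, 0.4) = 0.4
  ¬A: Łukasiewicz ¬ gives 1 − 0.4 = 0.6
  ¬¬A: Łukasiewicz ¬ gives 1 − 0.6 = 0.4
  (((¬A ∨ ((B ∨ B) ∨ (B → ¬A))) ∧ A) → ¬¬A): min(1, 1 − 0.4 + 0.4) = 1
  (A ∧ (((¬A ∨ ((B ∨ B) ∨ (B → ¬A))) ∧ A) → ¬¬A)) = min(0.4, 1) = 0.4
  ¬(A ∧ (((¬A ∨ ((B ∨ B) ∨ (B → ¬A))) ∧ A) → ¬¬A)): Łukasiewicz ¬ gives 1 − 0.4 = 0.6
  Łukasiewicz value = 0.6
Difference: 0 − 0.6 = -0.60

-0.60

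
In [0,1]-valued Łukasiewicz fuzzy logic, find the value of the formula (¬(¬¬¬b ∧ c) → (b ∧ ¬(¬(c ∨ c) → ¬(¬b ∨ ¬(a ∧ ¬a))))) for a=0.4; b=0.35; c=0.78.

¬b: Łukasiewicz ¬ gives 1 − 0.35 = 0.65
¬¬b: Łukasiewicz ¬ gives 1 − 0.65 = 0.35
¬¬¬b: Łukasiewicz ¬ gives 1 − 0.35 = 0.65
(¬¬¬b ∧ c) = min(0.65, 0.78) = 0.65
¬(¬¬¬b ∧ c): Łukasiewicz ¬ gives 1 − 0.65 = 0.35
(c ∨ c) = max(0.78, 0.78) = 0.78
¬(c ∨ c): Łukasiewicz ¬ gives 1 − 0.78 = 0.22
¬b: Łukasiewicz ¬ gives 1 − 0.35 = 0.65
¬a: Łukasiewicz ¬ gives 1 − 0.4 = 0.6
(a ∧ ¬a) = min(0.4, 0.6) = 0.4
¬(a ∧ ¬a): Łukasiewicz ¬ gives 1 − 0.4 = 0.6
(¬b ∨ ¬(a ∧ ¬a)) = max(0.65, 0.6) = 0.65
¬(¬b ∨ ¬(a ∧ ¬a)): Łukasiewicz ¬ gives 1 − 0.65 = 0.35
(¬(c ∨ c) → ¬(¬b ∨ ¬(a ∧ ¬a))): min(1, 1 − 0.22 + 0.35) = 1
¬(¬(c ∨ c) → ¬(¬b ∨ ¬(a ∧ ¬a))): Łukasiewicz ¬ gives 1 − 1 = 0
(b ∧ ¬(¬(c ∨ c) → ¬(¬b ∨ ¬(a ∧ ¬a)))) = min(0.35, 0) = 0
(¬(¬¬¬b ∧ c) → (b ∧ ¬(¬(c ∨ c) → ¬(¬b ∨ ¬(a ∧ ¬a))))): min(1, 1 − 0.35 + 0) = 0.65

0.65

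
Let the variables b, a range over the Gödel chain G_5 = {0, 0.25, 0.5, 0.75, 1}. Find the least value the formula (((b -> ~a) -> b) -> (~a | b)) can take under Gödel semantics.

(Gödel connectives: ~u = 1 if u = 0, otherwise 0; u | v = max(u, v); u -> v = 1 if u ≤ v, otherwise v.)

The minimum is attained at b = 0.25, a = 0.25:
  ~a: Gödel ¬ of 0.25 = 0 (operand ≠ 0)
  (b -> ~a): 0.25 > 0, so result = 0
  ((b -> ~a) -> b): 0 ≤ 0.25, so result = 1
  ~a: Gödel ¬ of 0.25 = 0 (operand ≠ 0)
  (~a | b) = max(0, 0.25) = 0.25
  (((b -> ~a) -> b) -> (~a | b)): 1 > 0.25, so result = 0.25
Checking all 25 assignments confirms none give a value below 0.25.

0.25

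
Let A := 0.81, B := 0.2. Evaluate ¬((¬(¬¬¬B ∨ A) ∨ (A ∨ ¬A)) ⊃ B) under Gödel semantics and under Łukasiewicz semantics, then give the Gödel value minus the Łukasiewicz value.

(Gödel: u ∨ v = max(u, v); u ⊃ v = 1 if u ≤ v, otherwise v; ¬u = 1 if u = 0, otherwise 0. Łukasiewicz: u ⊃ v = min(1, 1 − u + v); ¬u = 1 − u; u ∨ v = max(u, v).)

Gödel evaluation:
  ¬B: Gödel ¬ of 0.2 = 0 (operand ≠ 0)
  ¬¬B: Gödel ¬ of 0 = 1 (operand is 0)
  ¬¬¬B: Gödel ¬ of 1 = 0 (operand ≠ 0)
  (¬¬¬B ∨ A) = max(0, 0.81) = 0.81
  ¬(¬¬¬B ∨ A): Gödel ¬ of 0.81 = 0 (operand ≠ 0)
  ¬A: Gödel ¬ of 0.81 = 0 (operand ≠ 0)
  (A ∨ ¬A) = max(0.81, 0) = 0.81
  (¬(¬¬¬B ∨ A) ∨ (A ∨ ¬A)) = max(0, 0.81) = 0.81
  ((¬(¬¬¬B ∨ A) ∨ (A ∨ ¬A)) ⊃ B): 0.81 > 0.2, so result = 0.2
  ¬((¬(¬¬¬B ∨ A) ∨ (A ∨ ¬A)) ⊃ B): Gödel ¬ of 0.2 = 0 (operand ≠ 0)
  Gödel value = 0
Łukasiewicz evaluation:
  ¬B: Łukasiewicz ¬ gives 1 − 0.2 = 0.8
  ¬¬B: Łukasiewicz ¬ gives 1 − 0.8 = 0.2
  ¬¬¬B: Łukasiewicz ¬ gives 1 − 0.2 = 0.8
  (¬¬¬B ∨ A) = max(0.8, 0.81) = 0.81
  ¬(¬¬¬B ∨ A): Łukasiewicz ¬ gives 1 − 0.81 = 0.19
  ¬A: Łukasiewicz ¬ gives 1 − 0.81 = 0.19
  (A ∨ ¬A) = max(0.81, 0.19) = 0.81
  (¬(¬¬¬B ∨ A) ∨ (A ∨ ¬A)) = max(0.19, 0.81) = 0.81
  ((¬(¬¬¬B ∨ A) ∨ (A ∨ ¬A)) ⊃ B): min(1, 1 − 0.81 + 0.2) = 0.39
  ¬((¬(¬¬¬B ∨ A) ∨ (A ∨ ¬A)) ⊃ B): Łukasiewicz ¬ gives 1 − 0.39 = 0.61
  Łukasiewicz value = 0.61
Difference: 0 − 0.61 = -0.61

-0.61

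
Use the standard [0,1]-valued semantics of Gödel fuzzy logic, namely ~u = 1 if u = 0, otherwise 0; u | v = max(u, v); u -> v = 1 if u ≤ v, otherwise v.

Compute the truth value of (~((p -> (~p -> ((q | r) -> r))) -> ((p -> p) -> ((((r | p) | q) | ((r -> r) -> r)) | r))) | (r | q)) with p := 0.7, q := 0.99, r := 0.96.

0.99

~p: Gödel ¬ of 0.7 = 0 (operand ≠ 0)
(q | r) = max(0.99, 0.96) = 0.99
((q | r) -> r): 0.99 > 0.96, so result = 0.96
(~p -> ((q | r) -> r)): 0 ≤ 0.96, so result = 1
(p -> (~p -> ((q | r) -> r))): 0.7 ≤ 1, so result = 1
(p -> p): 0.7 ≤ 0.7, so result = 1
(r | p) = max(0.96, 0.7) = 0.96
((r | p) | q) = max(0.96, 0.99) = 0.99
(r -> r): 0.96 ≤ 0.96, so result = 1
((r -> r) -> r): 1 > 0.96, so result = 0.96
(((r | p) | q) | ((r -> r) -> r)) = max(0.99, 0.96) = 0.99
((((r | p) | q) | ((r -> r) -> r)) | r) = max(0.99, 0.96) = 0.99
((p -> p) -> ((((r | p) | q) | ((r -> r) -> r)) | r)): 1 > 0.99, so result = 0.99
((p -> (~p -> ((q | r) -> r))) -> ((p -> p) -> ((((r | p) | q) | ((r -> r) -> r)) | r))): 1 > 0.99, so result = 0.99
~((p -> (~p -> ((q | r) -> r))) -> ((p -> p) -> ((((r | p) | q) | ((r -> r) -> r)) | r))): Gödel ¬ of 0.99 = 0 (operand ≠ 0)
(r | q) = max(0.96, 0.99) = 0.99
(~((p -> (~p -> ((q | r) -> r))) -> ((p -> p) -> ((((r | p) | q) | ((r -> r) -> r)) | r))) | (r | q)) = max(0, 0.99) = 0.99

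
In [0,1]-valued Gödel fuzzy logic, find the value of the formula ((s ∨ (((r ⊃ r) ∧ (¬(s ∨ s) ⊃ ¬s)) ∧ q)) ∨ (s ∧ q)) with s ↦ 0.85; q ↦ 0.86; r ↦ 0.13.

0.86

(r ⊃ r): 0.13 ≤ 0.13, so result = 1
(s ∨ s) = max(0.85, 0.85) = 0.85
¬(s ∨ s): Gödel ¬ of 0.85 = 0 (operand ≠ 0)
¬s: Gödel ¬ of 0.85 = 0 (operand ≠ 0)
(¬(s ∨ s) ⊃ ¬s): 0 ≤ 0, so result = 1
((r ⊃ r) ∧ (¬(s ∨ s) ⊃ ¬s)) = min(1, 1) = 1
(((r ⊃ r) ∧ (¬(s ∨ s) ⊃ ¬s)) ∧ q) = min(1, 0.86) = 0.86
(s ∨ (((r ⊃ r) ∧ (¬(s ∨ s) ⊃ ¬s)) ∧ q)) = max(0.85, 0.86) = 0.86
(s ∧ q) = min(0.85, 0.86) = 0.85
((s ∨ (((r ⊃ r) ∧ (¬(s ∨ s) ⊃ ¬s)) ∧ q)) ∨ (s ∧ q)) = max(0.86, 0.85) = 0.86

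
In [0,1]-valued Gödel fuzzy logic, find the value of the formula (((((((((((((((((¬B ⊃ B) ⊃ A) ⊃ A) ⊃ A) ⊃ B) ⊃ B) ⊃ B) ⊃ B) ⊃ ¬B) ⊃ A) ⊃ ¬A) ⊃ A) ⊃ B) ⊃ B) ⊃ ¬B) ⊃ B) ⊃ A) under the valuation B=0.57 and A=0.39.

0.39

¬B: Gödel ¬ of 0.57 = 0 (operand ≠ 0)
(¬B ⊃ B): 0 ≤ 0.57, so result = 1
((¬B ⊃ B) ⊃ A): 1 > 0.39, so result = 0.39
(((¬B ⊃ B) ⊃ A) ⊃ A): 0.39 ≤ 0.39, so result = 1
((((¬B ⊃ B) ⊃ A) ⊃ A) ⊃ A): 1 > 0.39, so result = 0.39
(((((¬B ⊃ B) ⊃ A) ⊃ A) ⊃ A) ⊃ B): 0.39 ≤ 0.57, so result = 1
((((((¬B ⊃ B) ⊃ A) ⊃ A) ⊃ A) ⊃ B) ⊃ B): 1 > 0.57, so result = 0.57
(((((((¬B ⊃ B) ⊃ A) ⊃ A) ⊃ A) ⊃ B) ⊃ B) ⊃ B): 0.57 ≤ 0.57, so result = 1
((((((((¬B ⊃ B) ⊃ A) ⊃ A) ⊃ A) ⊃ B) ⊃ B) ⊃ B) ⊃ B): 1 > 0.57, so result = 0.57
¬B: Gödel ¬ of 0.57 = 0 (operand ≠ 0)
(((((((((¬B ⊃ B) ⊃ A) ⊃ A) ⊃ A) ⊃ B) ⊃ B) ⊃ B) ⊃ B) ⊃ ¬B): 0.57 > 0, so result = 0
((((((((((¬B ⊃ B) ⊃ A) ⊃ A) ⊃ A) ⊃ B) ⊃ B) ⊃ B) ⊃ B) ⊃ ¬B) ⊃ A): 0 ≤ 0.39, so result = 1
¬A: Gödel ¬ of 0.39 = 0 (operand ≠ 0)
(((((((((((¬B ⊃ B) ⊃ A) ⊃ A) ⊃ A) ⊃ B) ⊃ B) ⊃ B) ⊃ B) ⊃ ¬B) ⊃ A) ⊃ ¬A): 1 > 0, so result = 0
((((((((((((¬B ⊃ B) ⊃ A) ⊃ A) ⊃ A) ⊃ B) ⊃ B) ⊃ B) ⊃ B) ⊃ ¬B) ⊃ A) ⊃ ¬A) ⊃ A): 0 ≤ 0.39, so result = 1
(((((((((((((¬B ⊃ B) ⊃ A) ⊃ A) ⊃ A) ⊃ B) ⊃ B) ⊃ B) ⊃ B) ⊃ ¬B) ⊃ A) ⊃ ¬A) ⊃ A) ⊃ B): 1 > 0.57, so result = 0.57
((((((((((((((¬B ⊃ B) ⊃ A) ⊃ A) ⊃ A) ⊃ B) ⊃ B) ⊃ B) ⊃ B) ⊃ ¬B) ⊃ A) ⊃ ¬A) ⊃ A) ⊃ B) ⊃ B): 0.57 ≤ 0.57, so result = 1
¬B: Gödel ¬ of 0.57 = 0 (operand ≠ 0)
(((((((((((((((¬B ⊃ B) ⊃ A) ⊃ A) ⊃ A) ⊃ B) ⊃ B) ⊃ B) ⊃ B) ⊃ ¬B) ⊃ A) ⊃ ¬A) ⊃ A) ⊃ B) ⊃ B) ⊃ ¬B): 1 > 0, so result = 0
((((((((((((((((¬B ⊃ B) ⊃ A) ⊃ A) ⊃ A) ⊃ B) ⊃ B) ⊃ B) ⊃ B) ⊃ ¬B) ⊃ A) ⊃ ¬A) ⊃ A) ⊃ B) ⊃ B) ⊃ ¬B) ⊃ B): 0 ≤ 0.57, so result = 1
(((((((((((((((((¬B ⊃ B) ⊃ A) ⊃ A) ⊃ A) ⊃ B) ⊃ B) ⊃ B) ⊃ B) ⊃ ¬B) ⊃ A) ⊃ ¬A) ⊃ A) ⊃ B) ⊃ B) ⊃ ¬B) ⊃ B) ⊃ A): 1 > 0.39, so result = 0.39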